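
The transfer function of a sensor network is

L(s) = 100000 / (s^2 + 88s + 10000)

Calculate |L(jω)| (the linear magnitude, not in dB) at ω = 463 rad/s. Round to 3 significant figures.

At s = jω = j463:
quadratic: (j463)² + 88·j463 + 10000 = -204369 + j40744 → |·| ≈ 2.0839e+05, ∠ ≈ 168.73°
|L| = 100000 / 2.0839e+05 ≈ 0.47987

0.480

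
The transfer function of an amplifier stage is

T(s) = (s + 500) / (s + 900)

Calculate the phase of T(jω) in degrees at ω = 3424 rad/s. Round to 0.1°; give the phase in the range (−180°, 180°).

At s = jω = j3424:
zero (s+500): 500 + j3424 → |·| = √(500²+3424²) = √11973776 ≈ 3460.3, ∠ = arctan(3424/500) ≈ 81.69°
pole (s+900): 900 + j3424 → |·| = √(900²+3424²) = √12533776 ≈ 3540.3, ∠ = arctan(3424/900) ≈ 75.27°
∠T = 81.69° − 75.27° = 6.42°

6.4°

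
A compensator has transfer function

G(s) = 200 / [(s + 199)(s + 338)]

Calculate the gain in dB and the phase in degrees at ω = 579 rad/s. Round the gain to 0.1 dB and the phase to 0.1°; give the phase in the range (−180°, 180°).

At s = jω = j579:
pole (s+199): 199 + j579 → |·| = √(199²+579²) = √374842 ≈ 612.24, ∠ = arctan(579/199) ≈ 71.03°
pole (s+338): 338 + j579 → |·| = √(338²+579²) = √449485 ≈ 670.44, ∠ = arctan(579/338) ≈ 59.73°
|G| = 200 / 4.1047e+05 ≈ 0.00048725
Gain = 20 log₁₀(0.00048725) ≈ -66.24 dB
∠G = 0.00° − 130.76° = -130.76°

-66.2 dB, -130.8°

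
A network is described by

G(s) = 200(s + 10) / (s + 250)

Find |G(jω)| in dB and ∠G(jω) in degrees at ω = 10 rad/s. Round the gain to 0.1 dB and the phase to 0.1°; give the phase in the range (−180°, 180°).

At s = jω = j10:
zero (s+10): 10 + j10 → |·| = √(10²+10²) = √200 ≈ 14.142, ∠ = arctan(10/10) ≈ 45.00°
pole (s+250): 250 + j10 → |·| = √(250²+10²) = √62600 ≈ 250.2, ∠ = arctan(10/250) ≈ 2.29°
|G| = 200 · 14.142 / 250.2 ≈ 11.305
Gain = 20 log₁₀(11.305) ≈ 21.07 dB
∠G = 45.00° − 2.29° = 42.71°

21.1 dB, 42.7°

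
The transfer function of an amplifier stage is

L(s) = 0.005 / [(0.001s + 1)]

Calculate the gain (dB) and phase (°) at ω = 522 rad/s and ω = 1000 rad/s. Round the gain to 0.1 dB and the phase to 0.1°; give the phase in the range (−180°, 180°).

At ω = 522 rad/s:
pole (1 + j522·0.001) = 1 + j0.522 → |·| ≈ 1.128, ∠ ≈ 27.56°
|L| = 0.005 · 1 / (1.128) ≈ 0.0044326
Gain = 20 log₁₀(0.0044326) ≈ -47.07 dB
∠L = (0°) − (27.56°) = -27.56°

At ω = 1000 rad/s:
pole (1 + j1000·0.001) = 1 + j1 → |·| ≈ 1.4142, ∠ ≈ 45.00°
|L| = 0.005 · 1 / (1.4142) ≈ 0.0035356
Gain = 20 log₁₀(0.0035356) ≈ -49.03 dB
∠L = (0°) − (45.00°) = -45.00°

ω = 522: -47.1 dB, -27.6°; ω = 1000: -49.0 dB, -45.0°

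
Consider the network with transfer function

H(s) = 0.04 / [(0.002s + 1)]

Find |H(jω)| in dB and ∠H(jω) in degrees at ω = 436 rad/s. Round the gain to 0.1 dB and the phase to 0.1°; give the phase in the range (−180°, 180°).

-30.4 dB, -41.1°

At ω = 436 rad/s:
pole (1 + j436·0.002) = 1 + j0.872 → |·| ≈ 1.3268, ∠ ≈ 41.09°
|H| = 0.04 · 1 / (1.3268) ≈ 0.030148
Gain = 20 log₁₀(0.030148) ≈ -30.41 dB
∠H = (0°) − (41.09°) = -41.09°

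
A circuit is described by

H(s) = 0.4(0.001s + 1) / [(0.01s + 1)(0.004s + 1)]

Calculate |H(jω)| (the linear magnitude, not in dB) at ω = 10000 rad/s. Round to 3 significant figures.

At ω = 10000 rad/s:
zero (1 + j10000·0.001) = 1 + j10 → |·| ≈ 10.05, ∠ ≈ 84.29°
pole (1 + j10000·0.01) = 1 + j100 → |·| ≈ 100, ∠ ≈ 89.43°
pole (1 + j10000·0.004) = 1 + j40 → |·| ≈ 40.012, ∠ ≈ 88.57°
|H| = 0.4 · 10.05 / (100 · 40.012) ≈ 0.0010047

0.00100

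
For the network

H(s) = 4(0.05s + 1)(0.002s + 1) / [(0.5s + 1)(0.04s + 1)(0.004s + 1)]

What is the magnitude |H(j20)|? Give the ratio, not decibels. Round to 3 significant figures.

At ω = 20 rad/s:
zero (1 + j20·0.05) = 1 + j1 → |·| ≈ 1.4142, ∠ ≈ 45.00°
zero (1 + j20·0.002) = 1 + j0.04 → |·| ≈ 1.0008, ∠ ≈ 2.29°
pole (1 + j20·0.5) = 1 + j10 → |·| ≈ 10.05, ∠ ≈ 84.29°
pole (1 + j20·0.04) = 1 + j0.8 → |·| ≈ 1.2806, ∠ ≈ 38.66°
pole (1 + j20·0.004) = 1 + j0.08 → |·| ≈ 1.0032, ∠ ≈ 4.57°
|H| = 4 · 1.4142 · 1.0008 / (10.05 · 1.2806 · 1.0032) ≈ 0.43848

0.438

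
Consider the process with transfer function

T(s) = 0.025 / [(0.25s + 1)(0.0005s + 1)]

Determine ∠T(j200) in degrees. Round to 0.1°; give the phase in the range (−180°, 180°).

At ω = 200 rad/s:
pole (1 + j200·0.25) = 1 + j50 → |·| ≈ 50.01, ∠ ≈ 88.85°
pole (1 + j200·0.0005) = 1 + j0.1 → |·| ≈ 1.005, ∠ ≈ 5.71°
∠T = (0°) − (88.85° + 5.71°) = -94.56°

-94.6°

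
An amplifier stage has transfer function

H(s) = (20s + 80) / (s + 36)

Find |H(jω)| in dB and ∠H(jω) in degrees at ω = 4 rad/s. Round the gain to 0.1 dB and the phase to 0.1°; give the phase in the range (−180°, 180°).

Substitute s = j4:
Numerator: 20(j4) + 80 = 80 + j80
Denominator: (j4) + 36 = 36 + j4
|N| = √(80² + 80²) ≈ 113.14, ∠N ≈ 45.00°
|D| = √(36² + 4²) ≈ 36.222, ∠D ≈ 6.34°
|H| = 113.14 / 36.222 ≈ 3.1235
Gain = 20 log₁₀(3.1235) ≈ 9.89 dB
∠H = 45.00° − 6.34° = 38.66°

9.9 dB, 38.7°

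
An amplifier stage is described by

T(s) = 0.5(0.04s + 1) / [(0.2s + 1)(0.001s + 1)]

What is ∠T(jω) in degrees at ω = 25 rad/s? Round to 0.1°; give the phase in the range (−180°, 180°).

-35.1°

At ω = 25 rad/s:
zero (1 + j25·0.04) = 1 + j1 → |·| ≈ 1.4142, ∠ ≈ 45.00°
pole (1 + j25·0.2) = 1 + j5 → |·| ≈ 5.099, ∠ ≈ 78.69°
pole (1 + j25·0.001) = 1 + j0.025 → |·| ≈ 1.0003, ∠ ≈ 1.43°
∠T = (45.00°) − (78.69° + 1.43°) = -35.12°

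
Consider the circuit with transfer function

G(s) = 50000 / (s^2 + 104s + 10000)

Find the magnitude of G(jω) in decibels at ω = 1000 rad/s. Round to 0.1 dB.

At s = jω = j1000:
quadratic: (j1000)² + 104·j1000 + 10000 = -990000 + j104000 → |·| ≈ 9.9545e+05, ∠ ≈ 174.00°
|G| = 50000 / 9.9545e+05 ≈ 0.050229
Gain = 20 log₁₀(0.050229) ≈ -25.98 dB

-26.0 dB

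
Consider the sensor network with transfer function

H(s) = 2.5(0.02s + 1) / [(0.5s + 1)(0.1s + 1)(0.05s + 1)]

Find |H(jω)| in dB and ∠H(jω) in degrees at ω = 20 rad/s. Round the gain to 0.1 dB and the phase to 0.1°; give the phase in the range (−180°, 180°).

At ω = 20 rad/s:
zero (1 + j20·0.02) = 1 + j0.4 → |·| ≈ 1.077, ∠ ≈ 21.80°
pole (1 + j20·0.5) = 1 + j10 → |·| ≈ 10.05, ∠ ≈ 84.29°
pole (1 + j20·0.1) = 1 + j2 → |·| ≈ 2.2361, ∠ ≈ 63.43°
pole (1 + j20·0.05) = 1 + j1 → |·| ≈ 1.4142, ∠ ≈ 45.00°
|H| = 2.5 · 1.077 / (10.05 · 2.2361 · 1.4142) ≈ 0.08472
Gain = 20 log₁₀(0.08472) ≈ -21.44 dB
∠H = (21.80°) − (84.29° + 63.43° + 45.00°) = -170.92°

-21.4 dB, -170.9°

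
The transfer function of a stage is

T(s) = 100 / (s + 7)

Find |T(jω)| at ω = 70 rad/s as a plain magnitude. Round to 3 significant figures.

At s = jω = j70:
pole (s+7): 7 + j70 → |·| = √(7²+70²) = √4949 ≈ 70.349, ∠ = arctan(70/7) ≈ 84.29°
|T| = 100 / 70.349 ≈ 1.4215

1.42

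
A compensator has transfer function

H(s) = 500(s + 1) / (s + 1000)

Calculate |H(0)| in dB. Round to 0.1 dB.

-6.0 dB

H(0) = 500·1 / (1000) = 0.5
20 log₁₀(0.5) ≈ -6.02 dB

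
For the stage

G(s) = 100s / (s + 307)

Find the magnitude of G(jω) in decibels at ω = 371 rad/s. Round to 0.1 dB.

At s = jω = j371:
zero at origin: s = j371 → |·| = 371, ∠ = 90.00°
pole (s+307): 307 + j371 → |·| = √(307²+371²) = √231890 ≈ 481.55, ∠ = arctan(371/307) ≈ 50.39°
|G| = 100 · 371 / 481.55 ≈ 77.043
Gain = 20 log₁₀(77.043) ≈ 37.73 dB

37.7 dB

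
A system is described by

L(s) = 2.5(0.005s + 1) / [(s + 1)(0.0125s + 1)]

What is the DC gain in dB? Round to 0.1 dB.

L(0) = 2.5 · 1 / 1 = 2.5
20 log₁₀(2.5) ≈ 7.96 dB

8.0 dB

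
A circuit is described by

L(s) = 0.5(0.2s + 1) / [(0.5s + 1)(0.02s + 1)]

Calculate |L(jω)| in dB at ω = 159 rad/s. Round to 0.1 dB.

At ω = 159 rad/s:
zero (1 + j159·0.2) = 1 + j31.8 → |·| ≈ 31.816, ∠ ≈ 88.20°
pole (1 + j159·0.5) = 1 + j79.5 → |·| ≈ 79.506, ∠ ≈ 89.28°
pole (1 + j159·0.02) = 1 + j3.18 → |·| ≈ 3.3335, ∠ ≈ 72.54°
|L| = 0.5 · 31.816 / (79.506 · 3.3335) ≈ 0.060023
Gain = 20 log₁₀(0.060023) ≈ -24.43 dB

-24.4 dB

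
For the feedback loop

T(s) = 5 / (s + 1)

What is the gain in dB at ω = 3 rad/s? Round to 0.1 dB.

4.0 dB

Substitute s = j3:
Numerator: 5 = 5 + j0
Denominator: (j3) + 1 = 1 + j3
|N| = √(5² + 0²) ≈ 5, ∠N ≈ 0.00°
|D| = √(1² + 3²) ≈ 3.1623, ∠D ≈ 71.57°
|T| = 5 / 3.1623 ≈ 1.5811
Gain = 20 log₁₀(1.5811) ≈ 3.98 dB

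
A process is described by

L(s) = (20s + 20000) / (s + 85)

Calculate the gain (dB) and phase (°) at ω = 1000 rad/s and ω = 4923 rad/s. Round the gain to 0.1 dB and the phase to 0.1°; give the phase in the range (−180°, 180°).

ω = 1000: 29.0 dB, -40.1°; ω = 4923: 26.2 dB, -10.5°

Substitute s = j1000:
Numerator: 20(j1000) + 20000 = 20000 + j20000
Denominator: (j1000) + 85 = 85 + j1000
|N| = √(20000² + 20000²) ≈ 28284, ∠N ≈ 45.00°
|D| = √(85² + 1000²) ≈ 1003.6, ∠D ≈ 85.14°
|L| = 28284 / 1003.6 ≈ 28.183
Gain = 20 log₁₀(28.183) ≈ 29.00 dB
∠L = 45.00° − 85.14° = -40.14°

Substitute s = j4923:
Numerator: 20(j4923) + 20000 = 20000 + j98460
Denominator: (j4923) + 85 = 85 + j4923
|N| = √(20000² + 98460²) ≈ 1.0047e+05, ∠N ≈ 78.52°
|D| = √(85² + 4923²) ≈ 4923.7, ∠D ≈ 89.01°
|L| = 1.0047e+05 / 4923.7 ≈ 20.405
Gain = 20 log₁₀(20.405) ≈ 26.19 dB
∠L = 78.52° − 89.01° = -10.49°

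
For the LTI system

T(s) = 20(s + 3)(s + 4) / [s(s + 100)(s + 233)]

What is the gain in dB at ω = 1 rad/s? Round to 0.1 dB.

-39.0 dB

At s = jω = j1:
zero (s+3): 3 + j1 → |·| = √(3²+1²) = √10 ≈ 3.1623, ∠ = arctan(1/3) ≈ 18.43°
zero (s+4): 4 + j1 → |·| = √(4²+1²) = √17 ≈ 4.1231, ∠ = arctan(1/4) ≈ 14.04°
pole (s+100): 100 + j1 → |·| = √(100²+1²) = √10001 ≈ 100, ∠ = arctan(1/100) ≈ 0.57°
pole (s+233): 233 + j1 → |·| = √(233²+1²) = √54290 ≈ 233, ∠ = arctan(1/233) ≈ 0.25°
pole at origin: |s| = 1, ∠ = 90.00° (in denominator)
|T| = 20 · 13.038 / 23300 ≈ 0.011191
Gain = 20 log₁₀(0.011191) ≈ -39.02 dB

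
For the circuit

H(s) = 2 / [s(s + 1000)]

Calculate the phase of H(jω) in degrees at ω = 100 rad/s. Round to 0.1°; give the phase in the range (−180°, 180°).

At s = jω = j100:
pole (s+1000): 1000 + j100 → |·| = √(1000²+100²) = √1010000 ≈ 1005, ∠ = arctan(100/1000) ≈ 5.71°
pole at origin: |s| = 100, ∠ = 90.00° (in denominator)
∠H = 0.00° − 95.71° = -95.71°

-95.7°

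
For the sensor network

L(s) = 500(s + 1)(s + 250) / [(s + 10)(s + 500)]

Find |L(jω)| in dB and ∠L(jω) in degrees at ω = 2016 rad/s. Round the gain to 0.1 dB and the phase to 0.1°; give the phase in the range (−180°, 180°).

53.8 dB, 7.1°

At s = jω = j2016:
zero (s+1): 1 + j2016 → |·| = √(1²+2016²) = √4064257 ≈ 2016, ∠ = arctan(2016/1) ≈ 89.97°
zero (s+250): 250 + j2016 → |·| = √(250²+2016²) = √4126756 ≈ 2031.4, ∠ = arctan(2016/250) ≈ 82.93°
pole (s+10): 10 + j2016 → |·| = √(10²+2016²) = √4064356 ≈ 2016, ∠ = arctan(2016/10) ≈ 89.72°
pole (s+500): 500 + j2016 → |·| = √(500²+2016²) = √4314256 ≈ 2077.1, ∠ = arctan(2016/500) ≈ 76.07°
|L| = 500 · 4.0953e+06 / 4.1874e+06 ≈ 489
Gain = 20 log₁₀(489) ≈ 53.79 dB
∠L = 172.90° − 165.79° = 7.11°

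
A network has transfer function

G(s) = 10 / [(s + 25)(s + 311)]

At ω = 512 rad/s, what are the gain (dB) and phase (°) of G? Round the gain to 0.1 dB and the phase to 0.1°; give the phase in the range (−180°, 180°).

-89.7 dB, -145.9°

At s = jω = j512:
pole (s+25): 25 + j512 → |·| = √(25²+512²) = √262769 ≈ 512.61, ∠ = arctan(512/25) ≈ 87.20°
pole (s+311): 311 + j512 → |·| = √(311²+512²) = √358865 ≈ 599.05, ∠ = arctan(512/311) ≈ 58.72°
|G| = 10 / 3.0708e+05 ≈ 3.2565e-05
Gain = 20 log₁₀(3.2565e-05) ≈ -89.74 dB
∠G = 0.00° − 145.92° = -145.92°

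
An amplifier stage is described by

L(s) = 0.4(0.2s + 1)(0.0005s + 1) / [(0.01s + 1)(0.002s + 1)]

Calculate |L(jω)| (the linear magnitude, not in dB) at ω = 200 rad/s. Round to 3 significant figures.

6.68

At ω = 200 rad/s:
zero (1 + j200·0.2) = 1 + j40 → |·| ≈ 40.012, ∠ ≈ 88.57°
zero (1 + j200·0.0005) = 1 + j0.1 → |·| ≈ 1.005, ∠ ≈ 5.71°
pole (1 + j200·0.01) = 1 + j2 → |·| ≈ 2.2361, ∠ ≈ 63.43°
pole (1 + j200·0.002) = 1 + j0.4 → |·| ≈ 1.077, ∠ ≈ 21.80°
|L| = 0.4 · 40.012 · 1.005 / (2.2361 · 1.077) ≈ 6.679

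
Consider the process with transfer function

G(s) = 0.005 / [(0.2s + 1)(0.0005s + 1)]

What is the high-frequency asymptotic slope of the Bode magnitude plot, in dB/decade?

Each pole contributes −20 dB/decade at high frequency; each zero contributes +20 dB/decade.
Net: 0 zero(s) − 2 pole(s) → -40 dB/decade.

-40 dB/decade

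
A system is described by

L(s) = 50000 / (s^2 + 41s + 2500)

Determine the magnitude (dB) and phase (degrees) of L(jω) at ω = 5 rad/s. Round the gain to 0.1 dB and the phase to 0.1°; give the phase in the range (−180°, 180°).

At s = jω = j5:
quadratic: (j5)² + 41·j5 + 2500 = 2475 + j205 → |·| ≈ 2483.5, ∠ ≈ 4.73°
|L| = 50000 / 2483.5 ≈ 20.133
Gain = 20 log₁₀(20.133) ≈ 26.08 dB
∠L = 0.00° − 4.73° = -4.73°

26.1 dB, -4.7°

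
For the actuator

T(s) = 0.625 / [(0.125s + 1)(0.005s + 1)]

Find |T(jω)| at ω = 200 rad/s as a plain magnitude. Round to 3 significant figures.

At ω = 200 rad/s:
pole (1 + j200·0.125) = 1 + j25 → |·| ≈ 25.02, ∠ ≈ 87.71°
pole (1 + j200·0.005) = 1 + j1 → |·| ≈ 1.4142, ∠ ≈ 45.00°
|T| = 0.625 · 1 / (25.02 · 1.4142) ≈ 0.017664

0.0177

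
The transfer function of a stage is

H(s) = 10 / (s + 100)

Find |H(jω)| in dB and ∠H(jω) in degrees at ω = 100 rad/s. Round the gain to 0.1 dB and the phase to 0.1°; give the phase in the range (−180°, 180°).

Substitute s = j100:
Numerator: 10 = 10 + j0
Denominator: (j100) + 100 = 100 + j100
|N| = √(10² + 0²) ≈ 10, ∠N ≈ 0.00°
|D| = √(100² + 100²) ≈ 141.42, ∠D ≈ 45.00°
|H| = 10 / 141.42 ≈ 0.070711
Gain = 20 log₁₀(0.070711) ≈ -23.01 dB
∠H = 0.00° − 45.00° = -45.00°

-23.0 dB, -45.0°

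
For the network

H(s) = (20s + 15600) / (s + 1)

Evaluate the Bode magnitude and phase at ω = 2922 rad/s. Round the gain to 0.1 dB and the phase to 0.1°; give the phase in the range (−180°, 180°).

Substitute s = j2922:
Numerator: 20(j2922) + 15600 = 15600 + j58440
Denominator: (j2922) + 1 = 1 + j2922
|N| = √(15600² + 58440²) ≈ 60486, ∠N ≈ 75.05°
|D| = √(1² + 2922²) ≈ 2922, ∠D ≈ 89.98°
|H| = 60486 / 2922 ≈ 20.7
Gain = 20 log₁₀(20.7) ≈ 26.32 dB
∠H = 75.05° − 89.98° = -14.93°

26.3 dB, -14.9°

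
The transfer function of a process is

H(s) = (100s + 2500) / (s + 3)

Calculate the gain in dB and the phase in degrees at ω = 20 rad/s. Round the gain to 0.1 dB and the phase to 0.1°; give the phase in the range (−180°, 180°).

Substitute s = j20:
Numerator: 100(j20) + 2500 = 2500 + j2000
Denominator: (j20) + 3 = 3 + j20
|N| = √(2500² + 2000²) ≈ 3201.6, ∠N ≈ 38.66°
|D| = √(3² + 20²) ≈ 20.224, ∠D ≈ 81.47°
|H| = 3201.6 / 20.224 ≈ 158.31
Gain = 20 log₁₀(158.31) ≈ 43.99 dB
∠H = 38.66° − 81.47° = -42.81°

44.0 dB, -42.8°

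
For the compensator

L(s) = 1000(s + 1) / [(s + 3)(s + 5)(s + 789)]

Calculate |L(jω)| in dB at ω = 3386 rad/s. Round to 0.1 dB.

At s = jω = j3386:
zero (s+1): 1 + j3386 → |·| = √(1²+3386²) = √11464997 ≈ 3386, ∠ = arctan(3386/1) ≈ 89.98°
pole (s+3): 3 + j3386 → |·| = √(3²+3386²) = √11465005 ≈ 3386, ∠ = arctan(3386/3) ≈ 89.95°
pole (s+5): 5 + j3386 → |·| = √(5²+3386²) = √11465021 ≈ 3386, ∠ = arctan(3386/5) ≈ 89.92°
pole (s+789): 789 + j3386 → |·| = √(789²+3386²) = √12087517 ≈ 3476.7, ∠ = arctan(3386/789) ≈ 76.88°
|L| = 1000 · 3386 / 3.986e+10 ≈ 8.4947e-05
Gain = 20 log₁₀(8.4947e-05) ≈ -81.42 dB

-81.4 dB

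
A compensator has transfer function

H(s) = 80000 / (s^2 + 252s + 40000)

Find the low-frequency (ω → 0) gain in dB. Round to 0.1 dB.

6.0 dB

H(0) = 80000 / 40000 = 2
20 log₁₀(2) ≈ 6.02 dB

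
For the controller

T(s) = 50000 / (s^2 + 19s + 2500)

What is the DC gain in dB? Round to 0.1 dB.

T(0) = 50000 / 2500 = 20
20 log₁₀(20) ≈ 26.02 dB

26.0 dB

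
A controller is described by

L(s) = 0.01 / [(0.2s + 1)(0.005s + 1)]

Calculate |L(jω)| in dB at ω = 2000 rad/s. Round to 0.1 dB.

-112.1 dB

At ω = 2000 rad/s:
pole (1 + j2000·0.2) = 1 + j400 → |·| ≈ 400, ∠ ≈ 89.86°
pole (1 + j2000·0.005) = 1 + j10 → |·| ≈ 10.05, ∠ ≈ 84.29°
|L| = 0.01 · 1 / (400 · 10.05) ≈ 2.4876e-06
Gain = 20 log₁₀(2.4876e-06) ≈ -112.08 dB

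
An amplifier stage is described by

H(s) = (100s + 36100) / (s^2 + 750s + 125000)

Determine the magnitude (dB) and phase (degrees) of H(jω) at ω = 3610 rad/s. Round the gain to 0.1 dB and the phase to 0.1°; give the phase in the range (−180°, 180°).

Substitute s = j3610:
Numerator: 100(j3610) + 36100 = 36100 + j361000
Denominator: (j3610)^2 + 750(j3610) + 125000 = -12907100 + j2707500
|N| = √(36100² + 361000²) ≈ 3.628e+05, ∠N ≈ 84.29°
|D| = √(12907100² + 2707500²) ≈ 1.3188e+07, ∠D ≈ 168.15°
|H| = 3.628e+05 / 1.3188e+07 ≈ 0.02751
Gain = 20 log₁₀(0.02751) ≈ -31.21 dB
∠H = 84.29° − 168.15° = -83.86°

-31.2 dB, -83.9°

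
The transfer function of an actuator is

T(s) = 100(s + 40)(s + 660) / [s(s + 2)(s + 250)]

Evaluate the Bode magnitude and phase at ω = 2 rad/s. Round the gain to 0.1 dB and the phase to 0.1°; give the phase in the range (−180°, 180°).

65.4 dB, -132.4°

At s = jω = j2:
zero (s+40): 40 + j2 → |·| = √(40²+2²) = √1604 ≈ 40.05, ∠ = arctan(2/40) ≈ 2.86°
zero (s+660): 660 + j2 → |·| = √(660²+2²) = √435604 ≈ 660, ∠ = arctan(2/660) ≈ 0.17°
pole (s+2): 2 + j2 → |·| = √(2²+2²) = √8 ≈ 2.8284, ∠ = arctan(2/2) ≈ 45.00°
pole (s+250): 250 + j2 → |·| = √(250²+2²) = √62504 ≈ 250.01, ∠ = arctan(2/250) ≈ 0.46°
pole at origin: |s| = 2, ∠ = 90.00° (in denominator)
|T| = 100 · 26433 / 1414.3 ≈ 1869
Gain = 20 log₁₀(1869) ≈ 65.43 dB
∠T = 3.03° − 135.46° = -132.43°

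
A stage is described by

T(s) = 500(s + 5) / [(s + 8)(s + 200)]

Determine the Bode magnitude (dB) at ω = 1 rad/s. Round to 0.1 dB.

At s = jω = j1:
zero (s+5): 5 + j1 → |·| = √(5²+1²) = √26 ≈ 5.099, ∠ = arctan(1/5) ≈ 11.31°
pole (s+8): 8 + j1 → |·| = √(8²+1²) = √65 ≈ 8.0623, ∠ = arctan(1/8) ≈ 7.13°
pole (s+200): 200 + j1 → |·| = √(200²+1²) = √40001 ≈ 200, ∠ = arctan(1/200) ≈ 0.29°
|T| = 500 · 5.099 / 1612.5 ≈ 1.5811
Gain = 20 log₁₀(1.5811) ≈ 3.98 dB

4.0 dB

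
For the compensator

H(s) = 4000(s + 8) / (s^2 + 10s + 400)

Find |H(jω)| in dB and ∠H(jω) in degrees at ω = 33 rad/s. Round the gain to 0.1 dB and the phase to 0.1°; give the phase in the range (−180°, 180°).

45.0 dB, -78.0°

At s = jω = j33:
zero (s+8): 8 + j33 → |·| = √(8²+33²) = √1153 ≈ 33.956, ∠ = arctan(33/8) ≈ 76.37°
quadratic: (j33)² + 10·j33 + 400 = -689 + j330 → |·| ≈ 763.95, ∠ ≈ 154.41°
|H| = 4000 · 33.956 / 763.95 ≈ 177.79
Gain = 20 log₁₀(177.79) ≈ 45.00 dB
∠H = 76.37° − 154.41° = -78.04°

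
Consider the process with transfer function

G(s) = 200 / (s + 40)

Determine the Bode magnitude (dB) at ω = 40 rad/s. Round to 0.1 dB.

11.0 dB

At s = jω = j40:
pole (s+40): 40 + j40 → |·| = √(40²+40²) = √3200 ≈ 56.569, ∠ = arctan(40/40) ≈ 45.00°
|G| = 200 / 56.569 ≈ 3.5355
Gain = 20 log₁₀(3.5355) ≈ 10.97 dB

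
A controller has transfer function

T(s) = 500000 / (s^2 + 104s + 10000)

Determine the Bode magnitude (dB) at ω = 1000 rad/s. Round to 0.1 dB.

At s = jω = j1000:
quadratic: (j1000)² + 104·j1000 + 10000 = -990000 + j104000 → |·| ≈ 9.9545e+05, ∠ ≈ 174.00°
|T| = 500000 / 9.9545e+05 ≈ 0.50229
Gain = 20 log₁₀(0.50229) ≈ -5.98 dB

-6.0 dB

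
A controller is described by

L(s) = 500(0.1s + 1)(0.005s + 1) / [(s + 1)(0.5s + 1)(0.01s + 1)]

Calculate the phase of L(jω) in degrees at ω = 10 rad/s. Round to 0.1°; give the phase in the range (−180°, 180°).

-120.8°

At ω = 10 rad/s:
zero (1 + j10·0.1) = 1 + j1 → |·| ≈ 1.4142, ∠ ≈ 45.00°
zero (1 + j10·0.005) = 1 + j0.05 → |·| ≈ 1.0012, ∠ ≈ 2.86°
pole (1 + j10·1) = 1 + j10 → |·| ≈ 10.05, ∠ ≈ 84.29°
pole (1 + j10·0.5) = 1 + j5 → |·| ≈ 5.099, ∠ ≈ 78.69°
pole (1 + j10·0.01) = 1 + j0.1 → |·| ≈ 1.005, ∠ ≈ 5.71°
∠L = (45.00° + 2.86°) − (84.29° + 78.69° + 5.71°) = -120.83°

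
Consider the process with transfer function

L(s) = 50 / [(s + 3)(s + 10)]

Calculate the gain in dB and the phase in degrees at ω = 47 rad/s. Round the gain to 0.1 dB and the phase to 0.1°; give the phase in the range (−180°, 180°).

At s = jω = j47:
pole (s+3): 3 + j47 → |·| = √(3²+47²) = √2218 ≈ 47.096, ∠ = arctan(47/3) ≈ 86.35°
pole (s+10): 10 + j47 → |·| = √(10²+47²) = √2309 ≈ 48.052, ∠ = arctan(47/10) ≈ 77.99°
|L| = 50 / 2263.1 ≈ 0.022094
Gain = 20 log₁₀(0.022094) ≈ -33.11 dB
∠L = 0.00° − 164.34° = -164.34°

-33.1 dB, -164.3°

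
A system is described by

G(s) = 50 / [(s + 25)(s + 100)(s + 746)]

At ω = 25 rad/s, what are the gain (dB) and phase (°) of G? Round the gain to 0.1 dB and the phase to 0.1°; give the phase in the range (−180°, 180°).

At s = jω = j25:
pole (s+25): 25 + j25 → |·| = √(25²+25²) = √1250 ≈ 35.355, ∠ = arctan(25/25) ≈ 45.00°
pole (s+100): 100 + j25 → |·| = √(100²+25²) = √10625 ≈ 103.08, ∠ = arctan(25/100) ≈ 14.04°
pole (s+746): 746 + j25 → |·| = √(746²+25²) = √557141 ≈ 746.42, ∠ = arctan(25/746) ≈ 1.92°
|G| = 50 / 2.7202e+06 ≈ 1.8381e-05
Gain = 20 log₁₀(1.8381e-05) ≈ -94.71 dB
∠G = 0.00° − 60.96° = -60.96°

-94.7 dB, -61.0°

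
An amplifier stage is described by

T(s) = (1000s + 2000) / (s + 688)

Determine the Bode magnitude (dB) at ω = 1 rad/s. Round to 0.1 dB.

10.2 dB

Substitute s = j1:
Numerator: 1000(j1) + 2000 = 2000 + j1000
Denominator: (j1) + 688 = 688 + j1
|N| = √(2000² + 1000²) ≈ 2236.1, ∠N ≈ 26.57°
|D| = √(688² + 1²) ≈ 688, ∠D ≈ 0.08°
|T| = 2236.1 / 688 ≈ 3.2501
Gain = 20 log₁₀(3.2501) ≈ 10.24 dB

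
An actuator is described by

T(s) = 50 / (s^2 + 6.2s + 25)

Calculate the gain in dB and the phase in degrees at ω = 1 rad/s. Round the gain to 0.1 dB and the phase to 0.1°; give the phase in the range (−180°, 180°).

6.1 dB, -14.5°

At s = jω = j1:
quadratic: (j1)² + 6.2·j1 + 25 = 24 + j6.2 → |·| ≈ 24.788, ∠ ≈ 14.48°
|T| = 50 / 24.788 ≈ 2.0171
Gain = 20 log₁₀(2.0171) ≈ 6.09 dB
∠T = 0.00° − 14.48° = -14.48°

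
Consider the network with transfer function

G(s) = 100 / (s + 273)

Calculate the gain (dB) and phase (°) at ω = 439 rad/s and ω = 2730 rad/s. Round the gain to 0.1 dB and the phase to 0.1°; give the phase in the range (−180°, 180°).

ω = 439: -14.3 dB, -58.1°; ω = 2730: -28.8 dB, -84.3°

At s = jω = j439:
pole (s+273): 273 + j439 → |·| = √(273²+439²) = √267250 ≈ 516.96, ∠ = arctan(439/273) ≈ 58.12°
|G| = 100 / 516.96 ≈ 0.19344
Gain = 20 log₁₀(0.19344) ≈ -14.27 dB
∠G = 0.00° − 58.12° = -58.12°

At s = jω = j2730:
pole (s+273): 273 + j2730 → |·| = √(273²+2730²) = √7527429 ≈ 2743.6, ∠ = arctan(2730/273) ≈ 84.29°
|G| = 100 / 2743.6 ≈ 0.036448
Gain = 20 log₁₀(0.036448) ≈ -28.77 dB
∠G = 0.00° − 84.29° = -84.29°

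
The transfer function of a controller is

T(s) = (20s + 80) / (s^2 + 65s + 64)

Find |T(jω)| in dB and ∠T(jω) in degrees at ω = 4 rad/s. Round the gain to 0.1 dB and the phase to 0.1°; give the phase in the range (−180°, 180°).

Substitute s = j4:
Numerator: 20(j4) + 80 = 80 + j80
Denominator: (j4)^2 + 65(j4) + 64 = 48 + j260
|N| = √(80² + 80²) ≈ 113.14, ∠N ≈ 45.00°
|D| = √(48² + 260²) ≈ 264.39, ∠D ≈ 79.54°
|T| = 113.14 / 264.39 ≈ 0.42793
Gain = 20 log₁₀(0.42793) ≈ -7.37 dB
∠T = 45.00° − 79.54° = -34.54°

-7.4 dB, -34.5°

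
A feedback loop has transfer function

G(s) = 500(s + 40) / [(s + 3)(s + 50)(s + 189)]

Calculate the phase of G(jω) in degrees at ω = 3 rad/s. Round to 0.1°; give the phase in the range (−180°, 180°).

-45.1°

At s = jω = j3:
zero (s+40): 40 + j3 → |·| = √(40²+3²) = √1609 ≈ 40.112, ∠ = arctan(3/40) ≈ 4.29°
pole (s+3): 3 + j3 → |·| = √(3²+3²) = √18 ≈ 4.2426, ∠ = arctan(3/3) ≈ 45.00°
pole (s+50): 50 + j3 → |·| = √(50²+3²) = √2509 ≈ 50.09, ∠ = arctan(3/50) ≈ 3.43°
pole (s+189): 189 + j3 → |·| = √(189²+3²) = √35730 ≈ 189.02, ∠ = arctan(3/189) ≈ 0.91°
∠G = 4.29° − 49.34° = -45.05°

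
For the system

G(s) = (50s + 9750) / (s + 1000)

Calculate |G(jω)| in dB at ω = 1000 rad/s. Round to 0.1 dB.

31.1 dB

Substitute s = j1000:
Numerator: 50(j1000) + 9750 = 9750 + j50000
Denominator: (j1000) + 1000 = 1000 + j1000
|N| = √(9750² + 50000²) ≈ 50942, ∠N ≈ 78.97°
|D| = √(1000² + 1000²) ≈ 1414.2, ∠D ≈ 45.00°
|G| = 50942 / 1414.2 ≈ 36.022
Gain = 20 log₁₀(36.022) ≈ 31.13 dB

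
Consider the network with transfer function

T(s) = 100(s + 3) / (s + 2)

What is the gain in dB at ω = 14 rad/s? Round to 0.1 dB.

40.1 dB

At s = jω = j14:
zero (s+3): 3 + j14 → |·| = √(3²+14²) = √205 ≈ 14.318, ∠ = arctan(14/3) ≈ 77.91°
pole (s+2): 2 + j14 → |·| = √(2²+14²) = √200 ≈ 14.142, ∠ = arctan(14/2) ≈ 81.87°
|T| = 100 · 14.318 / 14.142 ≈ 101.24
Gain = 20 log₁₀(101.24) ≈ 40.11 dB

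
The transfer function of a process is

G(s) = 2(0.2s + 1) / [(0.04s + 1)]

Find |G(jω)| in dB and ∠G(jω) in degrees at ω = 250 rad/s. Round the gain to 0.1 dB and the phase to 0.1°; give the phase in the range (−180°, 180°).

20.0 dB, 4.6°

At ω = 250 rad/s:
zero (1 + j250·0.2) = 1 + j50 → |·| ≈ 50.01, ∠ ≈ 88.85°
pole (1 + j250·0.04) = 1 + j10 → |·| ≈ 10.05, ∠ ≈ 84.29°
|G| = 2 · 50.01 / (10.05) ≈ 9.9522
Gain = 20 log₁₀(9.9522) ≈ 19.96 dB
∠G = (88.85°) − (84.29°) = 4.56°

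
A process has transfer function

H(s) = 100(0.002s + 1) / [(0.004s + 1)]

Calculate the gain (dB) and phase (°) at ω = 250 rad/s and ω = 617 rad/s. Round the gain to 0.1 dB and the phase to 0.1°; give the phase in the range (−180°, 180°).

At ω = 250 rad/s:
zero (1 + j250·0.002) = 1 + j0.5 → |·| ≈ 1.118, ∠ ≈ 26.57°
pole (1 + j250·0.004) = 1 + j1 → |·| ≈ 1.4142, ∠ ≈ 45.00°
|H| = 100 · 1.118 / (1.4142) ≈ 79.055
Gain = 20 log₁₀(79.055) ≈ 37.96 dB
∠H = (26.57°) − (45.00°) = -18.43°

At ω = 617 rad/s:
zero (1 + j617·0.002) = 1 + j1.234 → |·| ≈ 1.5883, ∠ ≈ 50.98°
pole (1 + j617·0.004) = 1 + j2.468 → |·| ≈ 2.6629, ∠ ≈ 67.94°
|H| = 100 · 1.5883 / (2.6629) ≈ 59.645
Gain = 20 log₁₀(59.645) ≈ 35.51 dB
∠H = (50.98°) − (67.94°) = -16.96°

ω = 250: 38.0 dB, -18.4°; ω = 617: 35.5 dB, -17.0°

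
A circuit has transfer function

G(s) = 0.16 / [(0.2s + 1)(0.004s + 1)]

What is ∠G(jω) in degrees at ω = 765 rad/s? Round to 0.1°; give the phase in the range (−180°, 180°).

-161.5°

At ω = 765 rad/s:
pole (1 + j765·0.2) = 1 + j153 → |·| ≈ 153, ∠ ≈ 89.63°
pole (1 + j765·0.004) = 1 + j3.06 → |·| ≈ 3.2193, ∠ ≈ 71.90°
∠G = (0°) − (89.63° + 71.90°) = -161.53°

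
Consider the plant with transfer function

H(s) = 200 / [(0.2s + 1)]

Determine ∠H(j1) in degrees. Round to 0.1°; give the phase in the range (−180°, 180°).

-11.3°

At ω = 1 rad/s:
pole (1 + j1·0.2) = 1 + j0.2 → |·| ≈ 1.0198, ∠ ≈ 11.31°
∠H = (0°) − (11.31°) = -11.31°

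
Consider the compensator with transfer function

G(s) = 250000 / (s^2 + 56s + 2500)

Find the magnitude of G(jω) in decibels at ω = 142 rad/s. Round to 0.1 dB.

22.2 dB

At s = jω = j142:
quadratic: (j142)² + 56·j142 + 2500 = -17664 + j7952 → |·| ≈ 19371, ∠ ≈ 155.76°
|G| = 250000 / 19371 ≈ 12.906
Gain = 20 log₁₀(12.906) ≈ 22.22 dB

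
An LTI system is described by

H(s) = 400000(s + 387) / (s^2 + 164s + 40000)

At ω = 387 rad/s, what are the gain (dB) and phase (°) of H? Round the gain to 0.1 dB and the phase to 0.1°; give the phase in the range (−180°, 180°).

64.7 dB, -105.0°

At s = jω = j387:
zero (s+387): 387 + j387 → |·| = √(387²+387²) = √299538 ≈ 547.3, ∠ = arctan(387/387) ≈ 45.00°
quadratic: (j387)² + 164·j387 + 40000 = -109769 + j63468 → |·| ≈ 1.268e+05, ∠ ≈ 149.96°
|H| = 400000 · 547.3 / 1.268e+05 ≈ 1726.5
Gain = 20 log₁₀(1726.5) ≈ 64.74 dB
∠H = 45.00° − 149.96° = -104.96°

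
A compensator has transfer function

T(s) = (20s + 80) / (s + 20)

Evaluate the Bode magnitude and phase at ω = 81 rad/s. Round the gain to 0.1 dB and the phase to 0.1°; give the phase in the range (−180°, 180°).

Substitute s = j81:
Numerator: 20(j81) + 80 = 80 + j1620
Denominator: (j81) + 20 = 20 + j81
|N| = √(80² + 1620²) ≈ 1622, ∠N ≈ 87.17°
|D| = √(20² + 81²) ≈ 83.433, ∠D ≈ 76.13°
|T| = 1622 / 83.433 ≈ 19.441
Gain = 20 log₁₀(19.441) ≈ 25.77 dB
∠T = 87.17° − 76.13° = 11.04°

25.8 dB, 11.0°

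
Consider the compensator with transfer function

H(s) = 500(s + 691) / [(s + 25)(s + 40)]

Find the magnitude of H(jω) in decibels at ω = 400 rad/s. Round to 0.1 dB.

At s = jω = j400:
zero (s+691): 691 + j400 → |·| = √(691²+400²) = √637481 ≈ 798.42, ∠ = arctan(400/691) ≈ 30.07°
pole (s+25): 25 + j400 → |·| = √(25²+400²) = √160625 ≈ 400.78, ∠ = arctan(400/25) ≈ 86.42°
pole (s+40): 40 + j400 → |·| = √(40²+400²) = √161600 ≈ 402, ∠ = arctan(400/40) ≈ 84.29°
|H| = 500 · 798.42 / 1.6111e+05 ≈ 2.4779
Gain = 20 log₁₀(2.4779) ≈ 7.88 dB

7.9 dB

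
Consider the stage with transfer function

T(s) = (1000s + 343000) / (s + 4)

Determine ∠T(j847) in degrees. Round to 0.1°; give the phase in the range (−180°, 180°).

Substitute s = j847:
Numerator: 1000(j847) + 343000 = 343000 + j847000
Denominator: (j847) + 4 = 4 + j847
|N| = √(343000² + 847000²) ≈ 9.1382e+05, ∠N ≈ 67.95°
|D| = √(4² + 847²) ≈ 847.01, ∠D ≈ 89.73°
∠T = 67.95° − 89.73° = -21.78°

-21.8°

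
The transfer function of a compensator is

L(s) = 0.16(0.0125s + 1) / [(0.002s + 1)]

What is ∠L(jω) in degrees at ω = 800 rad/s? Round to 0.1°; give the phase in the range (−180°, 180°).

26.3°

At ω = 800 rad/s:
zero (1 + j800·0.0125) = 1 + j10 → |·| ≈ 10.05, ∠ ≈ 84.29°
pole (1 + j800·0.002) = 1 + j1.6 → |·| ≈ 1.8868, ∠ ≈ 57.99°
∠L = (84.29°) − (57.99°) = 26.30°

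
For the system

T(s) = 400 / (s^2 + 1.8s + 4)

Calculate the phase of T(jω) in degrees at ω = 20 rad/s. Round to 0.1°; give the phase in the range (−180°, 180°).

-174.8°

At s = jω = j20:
quadratic: (j20)² + 1.8·j20 + 4 = -396 + j36 → |·| ≈ 397.63, ∠ ≈ 174.81°
∠T = 0.00° − 174.81° = -174.81°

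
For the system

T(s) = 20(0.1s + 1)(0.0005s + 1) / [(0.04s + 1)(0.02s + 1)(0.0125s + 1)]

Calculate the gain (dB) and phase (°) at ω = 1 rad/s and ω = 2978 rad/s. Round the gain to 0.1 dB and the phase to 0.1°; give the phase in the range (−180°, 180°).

ω = 1: 26.1 dB, 1.6°; ω = 2978: -27.9 dB, -121.1°

At ω = 1 rad/s:
zero (1 + j1·0.1) = 1 + j0.1 → |·| ≈ 1.005, ∠ ≈ 5.71°
zero (1 + j1·0.0005) = 1 + j0.0005 → |·| ≈ 1, ∠ ≈ 0.03°
pole (1 + j1·0.04) = 1 + j0.04 → |·| ≈ 1.0008, ∠ ≈ 2.29°
pole (1 + j1·0.02) = 1 + j0.02 → |·| ≈ 1.0002, ∠ ≈ 1.15°
pole (1 + j1·0.0125) = 1 + j0.0125 → |·| ≈ 1.0001, ∠ ≈ 0.72°
|T| = 20 · 1.005 · 1 / (1.0008 · 1.0002 · 1.0001) ≈ 20.078
Gain = 20 log₁₀(20.078) ≈ 26.05 dB
∠T = (5.71° + 0.03°) − (2.29° + 1.15° + 0.72°) = 1.58°

At ω = 2978 rad/s:
zero (1 + j2978·0.1) = 1 + j297.8 → |·| ≈ 297.8, ∠ ≈ 89.81°
zero (1 + j2978·0.0005) = 1 + j1.489 → |·| ≈ 1.7936, ∠ ≈ 56.12°
pole (1 + j2978·0.04) = 1 + j119.12 → |·| ≈ 119.12, ∠ ≈ 89.52°
pole (1 + j2978·0.02) = 1 + j59.56 → |·| ≈ 59.568, ∠ ≈ 89.04°
pole (1 + j2978·0.0125) = 1 + j37.225 → |·| ≈ 37.238, ∠ ≈ 88.46°
|T| = 20 · 297.8 · 1.7936 / (119.12 · 59.568 · 37.238) ≈ 0.040429
Gain = 20 log₁₀(0.040429) ≈ -27.87 dB
∠T = (89.81° + 56.12°) − (89.52° + 89.04° + 88.46°) = -121.09°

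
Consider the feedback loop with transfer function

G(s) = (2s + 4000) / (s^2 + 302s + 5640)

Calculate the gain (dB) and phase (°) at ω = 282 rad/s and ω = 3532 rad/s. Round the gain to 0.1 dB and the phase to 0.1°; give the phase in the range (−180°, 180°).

Substitute s = j282:
Numerator: 2(j282) + 4000 = 4000 + j564
Denominator: (j282)^2 + 302(j282) + 5640 = -73884 + j85164
|N| = √(4000² + 564²) ≈ 4039.6, ∠N ≈ 8.03°
|D| = √(73884² + 85164²) ≈ 1.1275e+05, ∠D ≈ 130.94°
|G| = 4039.6 / 1.1275e+05 ≈ 0.035828
Gain = 20 log₁₀(0.035828) ≈ -28.92 dB
∠G = 8.03° − 130.94° = -122.91°

Substitute s = j3532:
Numerator: 2(j3532) + 4000 = 4000 + j7064
Denominator: (j3532)^2 + 302(j3532) + 5640 = -12469384 + j1066664
|N| = √(4000² + 7064²) ≈ 8117.9, ∠N ≈ 60.48°
|D| = √(12469384² + 1066664²) ≈ 1.2515e+07, ∠D ≈ 175.11°
|G| = 8117.9 / 1.2515e+07 ≈ 0.00064865
Gain = 20 log₁₀(0.00064865) ≈ -63.76 dB
∠G = 60.48° − 175.11° = -114.63°

ω = 282: -28.9 dB, -122.9°; ω = 3532: -63.8 dB, -114.6°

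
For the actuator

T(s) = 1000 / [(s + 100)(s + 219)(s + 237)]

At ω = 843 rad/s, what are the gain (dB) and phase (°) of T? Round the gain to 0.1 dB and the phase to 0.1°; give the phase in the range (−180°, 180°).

At s = jω = j843:
pole (s+100): 100 + j843 → |·| = √(100²+843²) = √720649 ≈ 848.91, ∠ = arctan(843/100) ≈ 83.23°
pole (s+219): 219 + j843 → |·| = √(219²+843²) = √758610 ≈ 870.98, ∠ = arctan(843/219) ≈ 75.44°
pole (s+237): 237 + j843 → |·| = √(237²+843²) = √766818 ≈ 875.68, ∠ = arctan(843/237) ≈ 74.30°
|T| = 1000 / 6.4746e+08 ≈ 1.5445e-06
Gain = 20 log₁₀(1.5445e-06) ≈ -116.22 dB
∠T = 0.00° − 232.97° = -232.97° ≡ 127.03° (principal value)

-116.2 dB, 127.0°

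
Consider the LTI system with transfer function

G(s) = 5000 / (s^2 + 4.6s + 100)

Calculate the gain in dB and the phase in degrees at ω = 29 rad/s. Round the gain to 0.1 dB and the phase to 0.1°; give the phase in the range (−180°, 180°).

At s = jω = j29:
quadratic: (j29)² + 4.6·j29 + 100 = -741 + j133.4 → |·| ≈ 752.91, ∠ ≈ 169.79°
|G| = 5000 / 752.91 ≈ 6.6409
Gain = 20 log₁₀(6.6409) ≈ 16.44 dB
∠G = 0.00° − 169.79° = -169.79°

16.4 dB, -169.8°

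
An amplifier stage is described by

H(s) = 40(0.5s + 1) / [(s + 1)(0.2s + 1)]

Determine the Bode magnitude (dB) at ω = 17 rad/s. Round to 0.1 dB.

At ω = 17 rad/s:
zero (1 + j17·0.5) = 1 + j8.5 → |·| ≈ 8.5586, ∠ ≈ 83.29°
pole (1 + j17·1) = 1 + j17 → |·| ≈ 17.029, ∠ ≈ 86.63°
pole (1 + j17·0.2) = 1 + j3.4 → |·| ≈ 3.544, ∠ ≈ 73.61°
|H| = 40 · 8.5586 / (17.029 · 3.544) ≈ 5.6726
Gain = 20 log₁₀(5.6726) ≈ 15.08 dB

15.1 dB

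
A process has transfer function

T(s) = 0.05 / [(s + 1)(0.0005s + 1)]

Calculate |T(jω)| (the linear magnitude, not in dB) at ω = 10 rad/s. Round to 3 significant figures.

0.00498

At ω = 10 rad/s:
pole (1 + j10·1) = 1 + j10 → |·| ≈ 10.05, ∠ ≈ 84.29°
pole (1 + j10·0.0005) = 1 + j0.005 → |·| ≈ 1, ∠ ≈ 0.29°
|T| = 0.05 · 1 / (10.05 · 1) ≈ 0.0049751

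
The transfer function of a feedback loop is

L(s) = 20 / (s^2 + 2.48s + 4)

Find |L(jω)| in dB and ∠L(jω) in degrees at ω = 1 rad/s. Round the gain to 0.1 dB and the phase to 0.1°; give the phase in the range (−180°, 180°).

At s = jω = j1:
quadratic: (j1)² + 2.48·j1 + 4 = 3 + j2.48 → |·| ≈ 3.8924, ∠ ≈ 39.58°
|L| = 20 / 3.8924 ≈ 5.1382
Gain = 20 log₁₀(5.1382) ≈ 14.22 dB
∠L = 0.00° − 39.58° = -39.58°

14.2 dB, -39.6°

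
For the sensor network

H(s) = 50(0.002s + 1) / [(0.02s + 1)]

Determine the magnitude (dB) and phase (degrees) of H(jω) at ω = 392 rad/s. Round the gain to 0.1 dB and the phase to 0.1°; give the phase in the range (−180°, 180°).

18.1 dB, -44.6°

At ω = 392 rad/s:
zero (1 + j392·0.002) = 1 + j0.784 → |·| ≈ 1.2707, ∠ ≈ 38.10°
pole (1 + j392·0.02) = 1 + j7.84 → |·| ≈ 7.9035, ∠ ≈ 82.73°
|H| = 50 · 1.2707 / (7.9035) ≈ 8.0388
Gain = 20 log₁₀(8.0388) ≈ 18.10 dB
∠H = (38.10°) − (82.73°) = -44.63°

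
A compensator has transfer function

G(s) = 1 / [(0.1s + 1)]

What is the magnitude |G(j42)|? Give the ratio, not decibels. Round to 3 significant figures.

0.232

At ω = 42 rad/s:
pole (1 + j42·0.1) = 1 + j4.2 → |·| ≈ 4.3174, ∠ ≈ 76.61°
|G| = 1 · 1 / (4.3174) ≈ 0.23162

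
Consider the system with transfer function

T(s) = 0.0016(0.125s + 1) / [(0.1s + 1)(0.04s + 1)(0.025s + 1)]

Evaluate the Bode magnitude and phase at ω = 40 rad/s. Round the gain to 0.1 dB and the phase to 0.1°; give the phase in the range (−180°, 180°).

At ω = 40 rad/s:
zero (1 + j40·0.125) = 1 + j5 → |·| ≈ 5.099, ∠ ≈ 78.69°
pole (1 + j40·0.1) = 1 + j4 → |·| ≈ 4.1231, ∠ ≈ 75.96°
pole (1 + j40·0.04) = 1 + j1.6 → |·| ≈ 1.8868, ∠ ≈ 57.99°
pole (1 + j40·0.025) = 1 + j1 → |·| ≈ 1.4142, ∠ ≈ 45.00°
|T| = 0.0016 · 5.099 / (4.1231 · 1.8868 · 1.4142) ≈ 0.00074156
Gain = 20 log₁₀(0.00074156) ≈ -62.60 dB
∠T = (78.69°) − (75.96° + 57.99° + 45.00°) = -100.26°

-62.6 dB, -100.3°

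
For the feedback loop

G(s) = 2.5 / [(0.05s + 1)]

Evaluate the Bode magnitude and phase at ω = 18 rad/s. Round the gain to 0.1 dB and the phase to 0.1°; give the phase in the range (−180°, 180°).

5.4 dB, -42.0°

At ω = 18 rad/s:
pole (1 + j18·0.05) = 1 + j0.9 → |·| ≈ 1.3454, ∠ ≈ 41.99°
|G| = 2.5 · 1 / (1.3454) ≈ 1.8582
Gain = 20 log₁₀(1.8582) ≈ 5.38 dB
∠G = (0°) − (41.99°) = -41.99°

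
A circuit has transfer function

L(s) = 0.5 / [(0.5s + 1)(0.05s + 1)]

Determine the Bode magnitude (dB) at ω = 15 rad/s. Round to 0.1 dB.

-25.5 dB

At ω = 15 rad/s:
pole (1 + j15·0.5) = 1 + j7.5 → |·| ≈ 7.5664, ∠ ≈ 82.41°
pole (1 + j15·0.05) = 1 + j0.75 → |·| ≈ 1.25, ∠ ≈ 36.87°
|L| = 0.5 · 1 / (7.5664 · 1.25) ≈ 0.052865
Gain = 20 log₁₀(0.052865) ≈ -25.54 dB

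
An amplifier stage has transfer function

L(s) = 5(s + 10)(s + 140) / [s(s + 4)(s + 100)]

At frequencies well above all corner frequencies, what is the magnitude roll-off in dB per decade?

Each pole contributes −20 dB/decade at high frequency; each zero contributes +20 dB/decade.
Net: 2 zero(s) − 3 pole(s) → -20 dB/decade.

-20 dB/decade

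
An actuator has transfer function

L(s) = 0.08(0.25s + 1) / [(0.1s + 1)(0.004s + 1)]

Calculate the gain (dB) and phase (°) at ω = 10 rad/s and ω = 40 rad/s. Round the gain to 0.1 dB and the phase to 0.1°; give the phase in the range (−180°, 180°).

At ω = 10 rad/s:
zero (1 + j10·0.25) = 1 + j2.5 → |·| ≈ 2.6926, ∠ ≈ 68.20°
pole (1 + j10·0.1) = 1 + j1 → |·| ≈ 1.4142, ∠ ≈ 45.00°
pole (1 + j10·0.004) = 1 + j0.04 → |·| ≈ 1.0008, ∠ ≈ 2.29°
|L| = 0.08 · 2.6926 / (1.4142 · 1.0008) ≈ 0.1522
Gain = 20 log₁₀(0.1522) ≈ -16.35 dB
∠L = (68.20°) − (45.00° + 2.29°) = 20.91°

At ω = 40 rad/s:
zero (1 + j40·0.25) = 1 + j10 → |·| ≈ 10.05, ∠ ≈ 84.29°
pole (1 + j40·0.1) = 1 + j4 → |·| ≈ 4.1231, ∠ ≈ 75.96°
pole (1 + j40·0.004) = 1 + j0.16 → |·| ≈ 1.0127, ∠ ≈ 9.09°
|L| = 0.08 · 10.05 / (4.1231 · 1.0127) ≈ 0.19255
Gain = 20 log₁₀(0.19255) ≈ -14.31 dB
∠L = (84.29°) − (75.96° + 9.09°) = -0.76°

ω = 10: -16.4 dB, 20.9°; ω = 40: -14.3 dB, -0.8°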